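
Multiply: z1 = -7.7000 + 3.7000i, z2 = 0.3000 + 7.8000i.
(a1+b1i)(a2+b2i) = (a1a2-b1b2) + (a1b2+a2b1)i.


Real = -7.7*0.3 - 3.7*7.8 = -2.31 - 28.86 = -31.17
Imag = -7.7*7.8 + 0.3*3.7 = -60.06 + 1.11 = -58.95

-31.1700 - 58.9500i


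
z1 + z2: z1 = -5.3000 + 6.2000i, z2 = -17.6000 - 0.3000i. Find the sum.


Real: -5.3 - 17.6 = -22.9
Imag: 6.2 - 0.3 = 5.9

-22.9000 + 5.9000i


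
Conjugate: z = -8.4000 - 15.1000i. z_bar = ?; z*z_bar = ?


z_bar = -8.4000 + 15.1000i
z*z_bar = (-8.4)^2 + (-15.1)^2 = 70.56 + 228.01 = 298.57

z_bar = -8.4000 + 15.1000i, z*z_bar = 298.57


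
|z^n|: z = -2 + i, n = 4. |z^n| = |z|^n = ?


|z| = sqrt(4+1) = sqrt(5) = 2.2361
|z^4| = |z|^4 = (sqrt(5))^4 = 5^2 = 25

|z^4| = 25


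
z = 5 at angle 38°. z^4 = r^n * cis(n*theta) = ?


r^4 = 5^4 = 625
n*theta = 4*38° = 152° = 152° (mod 360)
a = 625*cos(152°) = -551.8422
b = 625*sin(152°) = 293.4197

625 cis(152°) = -551.8422 + 293.4197i


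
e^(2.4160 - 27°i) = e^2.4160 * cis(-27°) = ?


e^2.4160 = 11.2010
cos(-27°) = 0.891
sin(-27°) = -0.45399
Real = 11.2010*0.891 = 9.9801
Imag = 11.2010*(-0.45399) = -5.0851

9.9801 - 5.0851i


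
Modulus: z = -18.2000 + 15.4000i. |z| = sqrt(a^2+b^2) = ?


|z| = sqrt((-18.2)^2 + 15.4^2) = sqrt(331.24 + 237.16) = sqrt(568.4) = 23.8411

|z| = 23.8411


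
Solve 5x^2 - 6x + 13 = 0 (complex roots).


disc = (-6)^2 - 4*5*13 = 36 - 260 = -224
sqrt(|disc|) = sqrt(224) = 14.9666
Real part = 6/(2*5) = 0.6000
Imag part = 14.9666/(2*5) = 1.4967

0.6000 ± 1.4967i


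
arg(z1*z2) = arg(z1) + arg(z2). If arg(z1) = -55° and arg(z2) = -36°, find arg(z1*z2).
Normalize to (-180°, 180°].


arg(z1*z2) = -55° - 36° = -91°
Normalized to (-180°, 180°]: -91°

-91°


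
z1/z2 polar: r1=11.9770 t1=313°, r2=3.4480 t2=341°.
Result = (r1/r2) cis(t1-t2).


r = 11.9770 / 3.4480 = 3.4736
theta = 313° - 341° = -28° = 332° (mod 360)

3.4736 cis(332°)


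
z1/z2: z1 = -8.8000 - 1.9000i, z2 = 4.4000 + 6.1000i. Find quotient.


Conjugate of z2 = 4.4000 - 6.1000i
Numerator: (-8.8000 - 1.9000i)(4.4000 - 6.1000i) = -50.3100 + 45.3200i
Denominator: 4.4^2 + 6.1^2 = 56.57
Result = (-50.3100 + 45.3200i)/56.57

-0.8893 + 0.8011i


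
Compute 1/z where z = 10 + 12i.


|z|^2 = 100+144 = 244
1/z = (10 - 12i)/244

1/z = 0.0410 - 0.0492i


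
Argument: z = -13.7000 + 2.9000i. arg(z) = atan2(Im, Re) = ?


Re = -13.7, Im = 2.9
arg = atan2(2.9, -13.7) = 168.0481 degrees

arg(z) = 168.0481 degrees


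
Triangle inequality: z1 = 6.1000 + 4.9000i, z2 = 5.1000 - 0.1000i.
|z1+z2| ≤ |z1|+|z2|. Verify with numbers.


|z1| = sqrt(6.1^2 + 4.9^2) = sqrt(61.22) = 7.8243
|z2| = sqrt(5.1^2 + (-0.1)^2) = sqrt(26.02) = 5.1010
z1+z2 = 11.2000 + 4.8000i
|z1+z2| = sqrt(148.48) = 12.1852
|z1|+|z2| = 7.8243 + 5.1010 = 12.9253

|z1+z2| = 12.1852 ≤ |z1|+|z2| = 12.9253 (verified)


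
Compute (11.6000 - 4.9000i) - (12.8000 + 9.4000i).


Real: 11.6 - 12.8 = -1.2
Imag: -4.9 - 9.4 = -14.3

-1.2000 - 14.3000i


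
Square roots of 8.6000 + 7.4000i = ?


|z| = sqrt(73.96+54.76) = 11.3455
sqrt((|z|+a)/2) = sqrt((11.3455+8.6)/2) = sqrt(9.9727) = 3.1580
sqrt((|z|-a)/2) = sqrt((11.3455-8.6)/2) = sqrt(1.3727) = 1.1716

±(3.1580 + 1.1716i) i.e. 3.1580 + 1.1716i and -3.1580 - 1.1716i


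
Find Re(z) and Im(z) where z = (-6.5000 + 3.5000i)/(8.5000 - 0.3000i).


Multiply by conjugate: (-6.5000 + 3.5000i)(8.5000 + 0.3000i) / (8.5^2 + (-0.3)^2)
Numerator real = -6.5*8.5 + 3.5*(-0.3) = -56.3
Numerator imag = 3.5*8.5 - (-6.5)*(-0.3) = 27.8
Denominator = 72.34
Re(z) = -56.3/72.34 = -0.7783
Im(z) = 27.8/72.34 = 0.3843

Re(z) = -0.7783, Im(z) = 0.3843


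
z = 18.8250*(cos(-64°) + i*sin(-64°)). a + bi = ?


a = 18.8250*cos(-64°) = 18.8250*0.43837 = 8.2523
b = 18.8250*sin(-64°) = 18.8250*(-0.898794) = -16.9198

8.2523 - 16.9198i


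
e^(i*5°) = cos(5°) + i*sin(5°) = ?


cos(5°) = 0.9962
sin(5°) = 0.0872

e^(i*5°) = 0.9962 + 0.0872i


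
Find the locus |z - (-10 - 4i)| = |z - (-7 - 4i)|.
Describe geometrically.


Equal distances means the locus is the perpendicular bisector of z1 and z2.
Midpoint = ((-10+(-7))/2, (-4+(-4))/2) = (-8.5000, -4.0000)

Perpendicular bisector through (-8.5000, -4.0000)


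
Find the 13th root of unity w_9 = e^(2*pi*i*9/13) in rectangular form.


Angle = 360*9/13 = 249.2308°
a = cos(249.2308°) = -0.3546
b = sin(249.2308°) = -0.9350

-0.3546 - 0.9350i


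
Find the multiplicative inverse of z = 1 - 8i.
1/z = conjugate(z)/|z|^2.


|z|^2 = 1+64 = 65
1/z = (1 + 8i)/65

1/z = 0.0154 + 0.1231i


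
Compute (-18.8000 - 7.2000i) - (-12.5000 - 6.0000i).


Real: -18.8 + 12.5 = -6.3
Imag: -7.2 + 6 = -1.2

-6.3000 - 1.2000i


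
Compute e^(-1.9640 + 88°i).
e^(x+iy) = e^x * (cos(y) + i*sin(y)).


e^-1.9640 = 0.1403
cos(88°) = 0.0349
sin(88°) = 0.9994
Real = 0.1403*0.0349 = 0.0049
Imag = 0.1403*0.9994 = 0.1402

0.0049 + 0.1402i


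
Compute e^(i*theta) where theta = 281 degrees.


cos(281°) = 0.1908
sin(281°) = -0.9816

e^(i*281°) = 0.1908 - 0.9816i


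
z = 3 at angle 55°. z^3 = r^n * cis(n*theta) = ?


r^3 = 3^3 = 27
n*theta = 3*55° = 165° = 165° (mod 360)
a = 27*cos(165°) = -26.0800
b = 27*sin(165°) = 6.9881

27 cis(165°) = -26.0800 + 6.9881i


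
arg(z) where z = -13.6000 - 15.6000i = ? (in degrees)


Re = -13.6, Im = -15.6
arg = atan2(-15.6, -13.6) = -131.0818 degrees

arg(z) = -131.0818 degrees


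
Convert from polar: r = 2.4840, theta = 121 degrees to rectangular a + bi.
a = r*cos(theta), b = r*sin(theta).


a = 2.4840*cos(121°) = 2.4840*(-0.51504) = -1.2794
b = 2.4840*sin(121°) = 2.4840*0.85717 = 2.1292

-1.2794 + 2.1292i


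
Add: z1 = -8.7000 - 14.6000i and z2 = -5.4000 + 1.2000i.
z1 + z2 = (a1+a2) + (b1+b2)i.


Real: -8.7 - 5.4 = -14.1
Imag: -14.6 + 1.2 = -13.4

-14.1000 - 13.4000i


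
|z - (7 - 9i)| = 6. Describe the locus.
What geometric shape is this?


|z - z0| = r is a circle with center z0 and radius r.
Center = (7, -9), radius = 6

Circle with center (7, -9) and radius 6


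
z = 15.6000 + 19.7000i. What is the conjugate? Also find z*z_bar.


z_bar = 15.6000 - 19.7000i
z*z_bar = 15.6^2 + 19.7^2 = 243.36 + 388.09 = 631.45

z_bar = 15.6000 - 19.7000i, z*z_bar = 631.45


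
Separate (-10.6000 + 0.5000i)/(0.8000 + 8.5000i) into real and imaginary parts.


Multiply by conjugate: (-10.6000 + 0.5000i)(0.8000 - 8.5000i) / (0.8^2 + 8.5^2)
Numerator real = -10.6*0.8 + 0.5*8.5 = -4.23
Numerator imag = 0.5*0.8 - (-10.6)*8.5 = 90.5
Denominator = 72.89
Re(z) = -4.23/72.89 = -0.0580
Im(z) = 90.5/72.89 = 1.2416

Re(z) = -0.0580, Im(z) = 1.2416


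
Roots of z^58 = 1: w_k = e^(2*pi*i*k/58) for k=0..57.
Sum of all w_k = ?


The sum of all 58th roots of unity is 0.
Geometric series: (1 - w^58)/(1 - w) = (1-1)/(1-w) = 0 since w^58 = 1, w ≠ 1.
Alternatively: coefficient of z^57 in z^58 - 1 is 0.

0


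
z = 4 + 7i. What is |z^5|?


|z| = sqrt(16+49) = sqrt(65) = 8.0623
|z^5| = |z|^5 = (sqrt(65))^5 = 65^2 * sqrt(65) = 4225*sqrt(65)

|z^5| = 4225*sqrt(65) ≈ 34063.0390


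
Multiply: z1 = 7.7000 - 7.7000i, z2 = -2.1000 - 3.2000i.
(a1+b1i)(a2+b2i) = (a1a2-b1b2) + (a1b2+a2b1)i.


Real = 7.7*(-2.1) - (-7.7)*(-3.2) = -16.17 - 24.64 = -40.81
Imag = 7.7*(-3.2) - (2.1)*(-7.7) = -24.64 + 16.17 = -8.47

-40.8100 - 8.4700i


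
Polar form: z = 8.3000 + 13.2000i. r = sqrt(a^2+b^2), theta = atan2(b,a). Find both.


r = sqrt(68.89+174.24) = sqrt(243.13) = 15.5926
theta = atan2(13.2, 8.3) = 57.8388 degrees

r = 15.5926, theta = 57.8388 degrees


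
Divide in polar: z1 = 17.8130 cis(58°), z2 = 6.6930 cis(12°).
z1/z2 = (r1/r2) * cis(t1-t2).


r = 17.8130 / 6.6930 = 2.6614
theta = 58° - 12° = 46° = 46° (mod 360)

2.6614 cis(46°)


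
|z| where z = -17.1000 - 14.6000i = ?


|z| = sqrt((-17.1)^2 + (-14.6)^2) = sqrt(292.41 + 213.16) = sqrt(505.57) = 22.4849

|z| = 22.4849


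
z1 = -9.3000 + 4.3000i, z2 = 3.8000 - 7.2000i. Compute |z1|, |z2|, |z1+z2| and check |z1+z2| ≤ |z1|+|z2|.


|z1| = sqrt((-9.3)^2 + 4.3^2) = sqrt(104.98) = 10.2460
|z2| = sqrt(3.8^2 + (-7.2)^2) = sqrt(66.28) = 8.1413
z1+z2 = -5.5000 - 2.9000i
|z1+z2| = sqrt(38.66) = 6.2177
|z1|+|z2| = 10.2460 + 8.1413 = 18.3873

|z1+z2| = 6.2177 ≤ |z1|+|z2| = 18.3873 (verified)


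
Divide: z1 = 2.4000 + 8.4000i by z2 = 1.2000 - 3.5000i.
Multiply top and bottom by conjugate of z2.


Conjugate of z2 = 1.2000 + 3.5000i
Numerator: (2.4000 + 8.4000i)(1.2000 + 3.5000i) = -26.5200 + 18.4800i
Denominator: 1.2^2 + (-3.5)^2 = 13.69
Result = (-26.5200 + 18.4800i)/13.69

-1.9372 + 1.3499i


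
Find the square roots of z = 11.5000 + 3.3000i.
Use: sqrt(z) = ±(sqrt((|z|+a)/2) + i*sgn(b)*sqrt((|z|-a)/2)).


|z| = sqrt(132.25+10.89) = 11.9641
sqrt((|z|+a)/2) = sqrt((11.9641+11.5)/2) = sqrt(11.7321) = 3.4252
sqrt((|z|-a)/2) = sqrt((11.9641-11.5)/2) = sqrt(0.2321) = 0.4817

±(3.4252 + 0.4817i) i.e. 3.4252 + 0.4817i and -3.4252 - 0.4817i


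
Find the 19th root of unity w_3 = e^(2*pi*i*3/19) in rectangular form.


Angle = 360*3/19 = 56.8421°
a = cos(56.8421°) = 0.5469
b = sin(56.8421°) = 0.8372

0.5469 + 0.8372i


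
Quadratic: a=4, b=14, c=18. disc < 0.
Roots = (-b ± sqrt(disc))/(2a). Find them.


disc = 14^2 - 4*4*18 = 196 - 288 = -92
sqrt(|disc|) = sqrt(92) = 9.5917
Real part = -14/(2*4) = -1.7500
Imag part = 9.5917/(2*4) = 1.1990

-1.7500 ± 1.1990i


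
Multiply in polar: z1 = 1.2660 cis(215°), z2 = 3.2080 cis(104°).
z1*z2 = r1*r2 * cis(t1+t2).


r = 1.2660 * 3.2080 = 4.0613
theta = 215° + 104° = 319° = 319° (mod 360)

4.0613 cis(319°)


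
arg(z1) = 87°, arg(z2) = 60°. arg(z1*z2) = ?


arg(z1*z2) = 87° + 60° = 147°
Normalized to (-180°, 180°]: 147°

147°


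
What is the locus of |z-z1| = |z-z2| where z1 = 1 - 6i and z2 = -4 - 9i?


Equal distances means the locus is the perpendicular bisector of z1 and z2.
Midpoint = ((1+(-4))/2, (-6+(-9))/2) = (-1.5000, -7.5000)

Perpendicular bisector through (-1.5000, -7.5000)


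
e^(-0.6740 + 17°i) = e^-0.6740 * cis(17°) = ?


e^-0.6740 = 0.5097
cos(17°) = 0.9563
sin(17°) = 0.2924
Real = 0.5097*0.9563 = 0.4874
Imag = 0.5097*0.2924 = 0.1490

0.4874 + 0.1490i


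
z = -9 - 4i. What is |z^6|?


|z| = sqrt(81+16) = sqrt(97) = 9.8489
|z^6| = |z|^6 = (sqrt(97))^6 = 97^3 = 912673

|z^6| = 912673


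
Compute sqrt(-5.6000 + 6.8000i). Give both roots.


|z| = sqrt(31.36+46.24) = 8.8091
sqrt((|z|+a)/2) = sqrt((8.8091+(-5.6))/2) = sqrt(1.6045) = 1.2667
sqrt((|z|-a)/2) = sqrt((8.8091-(-5.6))/2) = sqrt(7.2045) = 2.6841

±(1.2667 + 2.6841i) i.e. 1.2667 + 2.6841i and -1.2667 - 2.6841i


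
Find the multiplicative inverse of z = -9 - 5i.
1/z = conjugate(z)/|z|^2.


|z|^2 = 81+25 = 106
1/z = (-9 + 5i)/106

1/z = -0.0849 + 0.0472i


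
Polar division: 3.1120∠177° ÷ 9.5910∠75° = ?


r = 3.1120 / 9.5910 = 0.3245
theta = 177° - 75° = 102° = 102° (mod 360)

0.3245 cis(102°)


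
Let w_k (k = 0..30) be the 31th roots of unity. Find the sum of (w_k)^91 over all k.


The roots are w_k = w^k with w = e^(2*pi*i/31), and (w^k)^91 = (w^91)^k.
So S = 1 + u + u^2 + ... + u^(30) with u = w^91.
91 = 2*31 + 29, so 91 is not a multiple of 31: u = (w^31)^2 * w^29 = w^29 ≠ 1 (w is a primitive 31th root), while u^31 = (w^31)^91 = 1.
Geometric series: S = (1 - u^31)/(1 - u) = (1 - 1)/(1 - u) = 0

S = 0


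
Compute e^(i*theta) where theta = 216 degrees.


cos(216°) = -0.8090
sin(216°) = -0.5878

e^(i*216°) = -0.8090 - 0.5878i


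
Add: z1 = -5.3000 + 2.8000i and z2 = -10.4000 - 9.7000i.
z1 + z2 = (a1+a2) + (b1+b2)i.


Real: -5.3 - 10.4 = -15.7
Imag: 2.8 - 9.7 = -6.9

-15.7000 - 6.9000i


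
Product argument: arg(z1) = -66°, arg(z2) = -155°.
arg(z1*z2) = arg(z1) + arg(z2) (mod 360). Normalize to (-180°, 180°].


arg(z1*z2) = -66° - 155° = -221°
Normalized to (-180°, 180°]: 139°

139°


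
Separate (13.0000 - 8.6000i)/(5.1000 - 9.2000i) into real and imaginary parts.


Multiply by conjugate: (13.0000 - 8.6000i)(5.1000 + 9.2000i) / (5.1^2 + (-9.2)^2)
Numerator real = 13*5.1 - (8.6)*(-9.2) = 145.42
Numerator imag = -8.6*5.1 - 13*(-9.2) = 75.74
Denominator = 110.65
Re(z) = 145.42/110.65 = 1.3142
Im(z) = 75.74/110.65 = 0.6845

Re(z) = 1.3142, Im(z) = 0.6845


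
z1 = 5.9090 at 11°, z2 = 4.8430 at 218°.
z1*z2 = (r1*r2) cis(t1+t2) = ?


r = 5.9090 * 4.8430 = 28.6173
theta = 11° + 218° = 229° = 229° (mod 360)

28.6173 cis(229°)


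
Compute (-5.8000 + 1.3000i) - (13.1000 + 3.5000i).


Real: -5.8 - 13.1 = -18.9
Imag: 1.3 - 3.5 = -2.2

-18.9000 - 2.2000i


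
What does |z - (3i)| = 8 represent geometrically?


|z - z0| = r is a circle with center z0 and radius r.
Center = (0, 3), radius = 8

Circle with center (0, 3) and radius 8


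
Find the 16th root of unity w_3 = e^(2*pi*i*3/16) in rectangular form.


Angle = 360*3/16 = 67.5°
a = cos(67.5°) = 0.3827
b = sin(67.5°) = 0.9239

0.3827 + 0.9239i


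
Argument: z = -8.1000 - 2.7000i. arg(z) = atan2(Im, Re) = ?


Re = -8.1, Im = -2.7
arg = atan2(-2.7, -8.1) = -161.5651 degrees

arg(z) = -161.5651 degrees


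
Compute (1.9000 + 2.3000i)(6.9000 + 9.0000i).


Real = 1.9*6.9 - 2.3*9 = 13.11 - 20.7 = -7.59
Imag = 1.9*9 + 6.9*2.3 = 17.1 + 15.87 = 32.97

-7.5900 + 32.9700i


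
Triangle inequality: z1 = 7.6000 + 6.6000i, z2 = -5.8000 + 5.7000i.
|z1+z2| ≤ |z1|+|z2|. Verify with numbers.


|z1| = sqrt(7.6^2 + 6.6^2) = sqrt(101.32) = 10.0658
|z2| = sqrt((-5.8)^2 + 5.7^2) = sqrt(66.13) = 8.1320
z1+z2 = 1.8000 + 12.3000i
|z1+z2| = sqrt(154.53) = 12.4310
|z1|+|z2| = 10.0658 + 8.1320 = 18.1978

|z1+z2| = 12.4310 ≤ |z1|+|z2| = 18.1978 (verified)


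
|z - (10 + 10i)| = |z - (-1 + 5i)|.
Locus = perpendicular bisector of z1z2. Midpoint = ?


Equal distances means the locus is the perpendicular bisector of z1 and z2.
Midpoint = ((10+(-1))/2, (10+5)/2) = (4.5000, 7.5000)

Perpendicular bisector through (4.5000, 7.5000)


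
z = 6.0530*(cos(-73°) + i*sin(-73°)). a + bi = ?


a = 6.0530*cos(-73°) = 6.0530*0.29237 = 1.7697
b = 6.0530*sin(-73°) = 6.0530*(-0.9563) = -5.7885

1.7697 - 5.7885i


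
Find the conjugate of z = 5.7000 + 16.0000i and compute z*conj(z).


z_bar = 5.7000 - 16.0000i
z*z_bar = 5.7^2 + 16^2 = 32.49 + 256 = 288.49

z_bar = 5.7000 - 16.0000i, z*z_bar = 288.49


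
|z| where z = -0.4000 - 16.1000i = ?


|z| = sqrt((-0.4)^2 + (-16.1)^2) = sqrt(0.16 + 259.21) = sqrt(259.37) = 16.1050

|z| = 16.1050


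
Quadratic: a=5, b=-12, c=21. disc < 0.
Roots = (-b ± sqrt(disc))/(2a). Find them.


disc = (-12)^2 - 4*5*21 = 144 - 420 = -276
sqrt(|disc|) = sqrt(276) = 16.6132
Real part = 12/(2*5) = 1.2000
Imag part = 16.6132/(2*5) = 1.6613

1.2000 ± 1.6613i


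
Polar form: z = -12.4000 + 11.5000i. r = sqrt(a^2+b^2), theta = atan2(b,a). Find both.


r = sqrt(153.76+132.25) = sqrt(286.01) = 16.9118
theta = atan2(11.5, -12.4) = 137.1566 degrees

r = 16.9118, theta = 137.1566 degrees


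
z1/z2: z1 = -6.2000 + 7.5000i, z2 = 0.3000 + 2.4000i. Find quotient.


Conjugate of z2 = 0.3000 - 2.4000i
Numerator: (-6.2000 + 7.5000i)(0.3000 - 2.4000i) = 16.1400 + 17.1300i
Denominator: 0.3^2 + 2.4^2 = 5.85
Result = (16.1400 + 17.1300i)/5.85

2.7590 + 2.9282i


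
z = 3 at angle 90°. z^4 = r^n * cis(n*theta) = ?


r^4 = 3^4 = 81
n*theta = 4*90° = 360° = 0° (mod 360)
a = 81*cos(0°) = 81.0000
b = 81*sin(0°) = 0

81 cis(0°) = 81.0000 + 0i


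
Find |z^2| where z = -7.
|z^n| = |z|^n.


|z| = sqrt(49+0) = sqrt(49) = 7
|z^2| = |z|^2 = 7^2 = 49

|z^2| = 49


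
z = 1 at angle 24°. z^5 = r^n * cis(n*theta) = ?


r^5 = 1^5 = 1
n*theta = 5*24° = 120° = 120° (mod 360)
a = 1*cos(120°) = -0.5000
b = 1*sin(120°) = 0.8660

1 cis(120°) = -0.5000 + 0.8660i


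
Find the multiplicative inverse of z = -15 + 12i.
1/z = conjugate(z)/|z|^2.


|z|^2 = 225+144 = 369
1/z = (-15 - 12i)/369

1/z = -0.0407 - 0.0325i


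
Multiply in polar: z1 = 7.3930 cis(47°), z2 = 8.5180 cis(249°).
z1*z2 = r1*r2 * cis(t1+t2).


r = 7.3930 * 8.5180 = 62.9736
theta = 47° + 249° = 296° = 296° (mod 360)

62.9736 cis(296°)


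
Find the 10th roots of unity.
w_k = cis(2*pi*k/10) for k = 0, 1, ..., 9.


The 10th roots of unity are cis(360k/10°) for k=0..9
Angle step = 360/10 = 36°
Primitive root: cis(36°)
Primitive root = 0.8090 + 0.5878i

10 roots at angles: 0°, 36°, 72°, 108°, 144°, 180°, 216°, 252°, 288°, 324°


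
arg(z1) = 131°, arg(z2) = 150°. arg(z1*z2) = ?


arg(z1*z2) = 131° + 150° = 281°
Normalized to (-180°, 180°]: -79°

-79°


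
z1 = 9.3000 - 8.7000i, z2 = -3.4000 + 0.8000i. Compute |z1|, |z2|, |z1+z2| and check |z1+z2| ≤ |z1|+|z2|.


|z1| = sqrt(9.3^2 + (-8.7)^2) = sqrt(162.18) = 12.7350
|z2| = sqrt((-3.4)^2 + 0.8^2) = sqrt(12.2) = 3.4928
z1+z2 = 5.9000 - 7.9000i
|z1+z2| = sqrt(97.22) = 9.8600
|z1|+|z2| = 12.7350 + 3.4928 = 16.2278

|z1+z2| = 9.8600 ≤ |z1|+|z2| = 16.2278 (verified)


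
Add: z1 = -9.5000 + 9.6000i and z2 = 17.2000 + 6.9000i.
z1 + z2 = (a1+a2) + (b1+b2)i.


Real: -9.5 + 17.2 = 7.7
Imag: 9.6 + 6.9 = 16.5

7.7000 + 16.5000i


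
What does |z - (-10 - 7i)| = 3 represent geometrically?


|z - z0| = r is a circle with center z0 and radius r.
Center = (-10, -7), radius = 3

Circle with center (-10, -7) and radius 3


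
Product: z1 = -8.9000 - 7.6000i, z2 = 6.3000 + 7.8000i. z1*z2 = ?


Real = -8.9*6.3 - (-7.6)*7.8 = -56.07 - (-59.28) = 3.21
Imag = -8.9*7.8 + 6.3*(-7.6) = -69.42 - (47.88) = -117.3

3.2100 - 117.3000i


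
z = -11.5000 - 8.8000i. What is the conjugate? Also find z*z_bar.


z_bar = -11.5000 + 8.8000i
z*z_bar = (-11.5)^2 + (-8.8)^2 = 132.25 + 77.44 = 209.69

z_bar = -11.5000 + 8.8000i, z*z_bar = 209.69


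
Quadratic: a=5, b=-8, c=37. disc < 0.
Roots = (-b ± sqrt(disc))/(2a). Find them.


disc = (-8)^2 - 4*5*37 = 64 - 740 = -676
sqrt(|disc|) = sqrt(676) = 26.0000
Real part = 8/(2*5) = 0.8000
Imag part = 26.0000/(2*5) = 2.6000

0.8000 ± 2.6000i


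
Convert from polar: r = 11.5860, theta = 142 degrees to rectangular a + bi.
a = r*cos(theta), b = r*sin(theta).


a = 11.5860*cos(142°) = 11.5860*(-0.78801) = -9.1299
b = 11.5860*sin(142°) = 11.5860*0.6156615 = 7.1331

-9.1299 + 7.1331i


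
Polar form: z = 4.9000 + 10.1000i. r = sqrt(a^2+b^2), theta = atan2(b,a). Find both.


r = sqrt(24.01+102.01) = sqrt(126.02) = 11.2259
theta = atan2(10.1, 4.9) = 64.1197 degrees

r = 11.2259, theta = 64.1197 degrees


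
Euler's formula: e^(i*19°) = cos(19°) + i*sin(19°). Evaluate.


cos(19°) = 0.9455
sin(19°) = 0.3256

e^(i*19°) = 0.9455 + 0.3256i


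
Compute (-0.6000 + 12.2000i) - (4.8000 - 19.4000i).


Real: -0.6 - 4.8 = -5.4
Imag: 12.2 + 19.4 = 31.6

-5.4000 + 31.6000i


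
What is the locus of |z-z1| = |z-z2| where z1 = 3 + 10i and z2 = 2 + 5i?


Equal distances means the locus is the perpendicular bisector of z1 and z2.
Midpoint = ((3+2)/2, (10+5)/2) = (2.5000, 7.5000)

Perpendicular bisector through (2.5000, 7.5000)


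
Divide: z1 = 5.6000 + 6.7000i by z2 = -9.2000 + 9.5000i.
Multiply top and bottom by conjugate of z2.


Conjugate of z2 = -9.2000 - 9.5000i
Numerator: (5.6000 + 6.7000i)(-9.2000 - 9.5000i) = 12.1300 - 114.8400i
Denominator: (-9.2)^2 + 9.5^2 = 174.89
Result = (12.1300 - 114.8400i)/174.89

0.0694 - 0.6566i


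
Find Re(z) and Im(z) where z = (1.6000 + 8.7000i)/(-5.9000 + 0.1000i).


Multiply by conjugate: (1.6000 + 8.7000i)(-5.9000 - 0.1000i) / ((-5.9)^2 + 0.1^2)
Numerator real = 1.6*(-5.9) + 8.7*0.1 = -8.57
Numerator imag = 8.7*(-5.9) - 1.6*0.1 = -51.49
Denominator = 34.82
Re(z) = -8.57/34.82 = -0.2461
Im(z) = -51.49/34.82 = -1.4787

Re(z) = -0.2461, Im(z) = -1.4787


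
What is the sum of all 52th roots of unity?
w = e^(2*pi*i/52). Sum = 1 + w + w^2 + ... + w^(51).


The sum of all 52th roots of unity is 0.
Geometric series: (1 - w^52)/(1 - w) = (1-1)/(1-w) = 0 since w^52 = 1, w ≠ 1.
Alternatively: coefficient of z^51 in z^52 - 1 is 0.

0


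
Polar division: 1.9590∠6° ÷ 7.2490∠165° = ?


r = 1.9590 / 7.2490 = 0.2702
theta = 6° - 165° = -159° = 201° (mod 360)

0.2702 cis(201°)


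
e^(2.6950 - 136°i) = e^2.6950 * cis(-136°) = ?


e^2.6950 = 14.8055
cos(-136°) = -0.71934
sin(-136°) = -0.69466
Real = 14.8055*(-0.71934) = -10.6502
Imag = 14.8055*(-0.69466) = -10.2848

-10.6502 - 10.2848i


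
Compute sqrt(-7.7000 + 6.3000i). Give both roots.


|z| = sqrt(59.29+39.69) = 9.9489
sqrt((|z|+a)/2) = sqrt((9.9489+(-7.7))/2) = sqrt(1.1244) = 1.0604
sqrt((|z|-a)/2) = sqrt((9.9489-(-7.7))/2) = sqrt(8.8244) = 2.9706

±(1.0604 + 2.9706i) i.e. 1.0604 + 2.9706i and -1.0604 - 2.9706i


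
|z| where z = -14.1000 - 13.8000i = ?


|z| = sqrt((-14.1)^2 + (-13.8)^2) = sqrt(198.81 + 190.44) = sqrt(389.25) = 19.7294

|z| = 19.7294


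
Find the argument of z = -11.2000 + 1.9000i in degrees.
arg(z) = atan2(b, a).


Re = -11.2, Im = 1.9
arg = atan2(1.9, -11.2) = 170.3718 degrees

arg(z) = 170.3718 degrees


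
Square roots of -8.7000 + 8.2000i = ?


|z| = sqrt(75.69+67.24) = 11.9553
sqrt((|z|+a)/2) = sqrt((11.9553+(-8.7))/2) = sqrt(1.6277) = 1.2758
sqrt((|z|-a)/2) = sqrt((11.9553-(-8.7))/2) = sqrt(10.3277) = 3.2137

±(1.2758 + 3.2137i) i.e. 1.2758 + 3.2137i and -1.2758 - 3.2137i


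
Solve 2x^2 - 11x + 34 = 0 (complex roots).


disc = (-11)^2 - 4*2*34 = 121 - 272 = -151
sqrt(|disc|) = sqrt(151) = 12.2882
Real part = 11/(2*2) = 2.7500
Imag part = 12.2882/(2*2) = 3.0721

2.7500 ± 3.0721i


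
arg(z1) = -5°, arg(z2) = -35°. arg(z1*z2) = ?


arg(z1*z2) = -5° - 35° = -40°
Normalized to (-180°, 180°]: -40°

-40°


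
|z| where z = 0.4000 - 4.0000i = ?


|z| = sqrt(0.4^2 + (-4)^2) = sqrt(0.16 + 16) = sqrt(16.16) = 4.0200

|z| = 4.0200


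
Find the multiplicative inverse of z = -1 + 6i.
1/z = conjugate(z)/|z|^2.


|z|^2 = 1+36 = 37
1/z = (-1 - 6i)/37

1/z = -0.0270 - 0.1622i


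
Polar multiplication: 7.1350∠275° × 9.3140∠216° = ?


r = 7.1350 * 9.3140 = 66.4554
theta = 275° + 216° = 491° = 131° (mod 360)

66.4554 cis(131°)


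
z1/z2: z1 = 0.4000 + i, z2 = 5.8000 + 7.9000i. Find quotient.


Conjugate of z2 = 5.8000 - 7.9000i
Numerator: (0.4000 + i)(5.8000 - 7.9000i) = 10.2200 + 2.6400i
Denominator: 5.8^2 + 7.9^2 = 96.05
Result = (10.2200 + 2.6400i)/96.05

0.1064 + 0.0275i


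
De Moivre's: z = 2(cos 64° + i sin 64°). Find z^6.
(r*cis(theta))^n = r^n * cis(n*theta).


r^6 = 2^6 = 64
n*theta = 6*64° = 384° = 24° (mod 360)
a = 64*cos(24°) = 58.4669
b = 64*sin(24°) = 26.0311

64 cis(24°) = 58.4669 + 26.0311i


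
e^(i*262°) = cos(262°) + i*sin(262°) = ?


cos(262°) = -0.1392
sin(262°) = -0.9903

e^(i*262°) = -0.1392 - 0.9903i


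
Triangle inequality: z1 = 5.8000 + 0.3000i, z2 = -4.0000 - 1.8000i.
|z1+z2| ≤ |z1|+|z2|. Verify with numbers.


|z1| = sqrt(5.8^2 + 0.3^2) = sqrt(33.73) = 5.8078
|z2| = sqrt((-4)^2 + (-1.8)^2) = sqrt(19.24) = 4.3863
z1+z2 = 1.8000 - 1.5000i
|z1+z2| = sqrt(5.49) = 2.3431
|z1|+|z2| = 5.8078 + 4.3863 = 10.1941

|z1+z2| = 2.3431 ≤ |z1|+|z2| = 10.1941 (verified)


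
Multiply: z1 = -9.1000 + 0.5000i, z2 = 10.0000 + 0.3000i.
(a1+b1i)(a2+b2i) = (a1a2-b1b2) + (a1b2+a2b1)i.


Real = -9.1*10 - 0.5*0.3 = -91 - 0.15 = -91.15
Imag = -9.1*0.3 + 10*0.5 = -2.73 + 5 = 2.27

-91.1500 + 2.2700i


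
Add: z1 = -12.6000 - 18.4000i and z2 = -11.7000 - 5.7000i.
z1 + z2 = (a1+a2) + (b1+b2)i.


Real: -12.6 - 11.7 = -24.3
Imag: -18.4 - 5.7 = -24.1

-24.3000 - 24.1000i


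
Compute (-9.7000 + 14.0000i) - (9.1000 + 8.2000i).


Real: -9.7 - 9.1 = -18.8
Imag: 14 - 8.2 = 5.8

-18.8000 + 5.8000i


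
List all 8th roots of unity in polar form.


The 8th roots of unity are cis(360k/8°) for k=0..7
Angle step = 360/8 = 45°
Primitive root: cis(45°)
Primitive root = 0.7071 + 0.7071i

8 roots at angles: 0°, 45°, 90°, 135°, 180°, 225°, 270°, 315°


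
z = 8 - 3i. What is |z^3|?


|z| = sqrt(64+9) = sqrt(73) = 8.5440
|z^3| = |z|^3 = (sqrt(73))^3 = 73*sqrt(73)

|z^3| = 73*sqrt(73) ≈ 623.7123


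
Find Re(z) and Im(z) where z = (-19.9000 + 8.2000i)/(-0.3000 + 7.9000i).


Multiply by conjugate: (-19.9000 + 8.2000i)(-0.3000 - 7.9000i) / ((-0.3)^2 + 7.9^2)
Numerator real = -19.9*(-0.3) + 8.2*7.9 = 70.75
Numerator imag = 8.2*(-0.3) - (-19.9)*7.9 = 154.75
Denominator = 62.5
Re(z) = 70.75/62.5 = 1.1320
Im(z) = 154.75/62.5 = 2.4760

Re(z) = 1.1320, Im(z) = 2.4760


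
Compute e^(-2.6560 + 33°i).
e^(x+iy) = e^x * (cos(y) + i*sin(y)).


e^-2.6560 = 0.0702
cos(33°) = 0.8387
sin(33°) = 0.5446
Real = 0.0702*0.8387 = 0.0589
Imag = 0.0702*0.5446 = 0.0382

0.0589 + 0.0382i


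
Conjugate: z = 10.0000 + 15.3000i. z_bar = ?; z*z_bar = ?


z_bar = 10.0000 - 15.3000i
z*z_bar = 10^2 + 15.3^2 = 100 + 234.09 = 334.09

z_bar = 10.0000 - 15.3000i, z*z_bar = 334.09


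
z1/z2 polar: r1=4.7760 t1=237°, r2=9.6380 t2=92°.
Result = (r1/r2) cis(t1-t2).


r = 4.7760 / 9.6380 = 0.4955
theta = 237° - 92° = 145° = 145° (mod 360)

0.4955 cis(145°)


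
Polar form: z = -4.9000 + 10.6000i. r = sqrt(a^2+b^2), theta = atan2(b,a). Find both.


r = sqrt(24.01+112.36) = sqrt(136.37) = 11.6778
theta = atan2(10.6, -4.9) = 114.8094 degrees

r = 11.6778, theta = 114.8094 degrees


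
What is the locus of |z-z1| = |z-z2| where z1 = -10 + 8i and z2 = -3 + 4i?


Equal distances means the locus is the perpendicular bisector of z1 and z2.
Midpoint = ((-10+(-3))/2, (8+4)/2) = (-6.5000, 6.0000)

Perpendicular bisector through (-6.5000, 6.0000)


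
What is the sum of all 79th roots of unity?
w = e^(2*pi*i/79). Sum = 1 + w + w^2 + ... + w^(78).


The sum of all 79th roots of unity is 0.
Geometric series: (1 - w^79)/(1 - w) = (1-1)/(1-w) = 0 since w^79 = 1, w ≠ 1.
Alternatively: coefficient of z^78 in z^79 - 1 is 0.

0


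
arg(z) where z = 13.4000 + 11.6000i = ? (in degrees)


Re = 13.4, Im = 11.6
arg = atan2(11.6, 13.4) = 40.8818 degrees

arg(z) = 40.8818 degrees


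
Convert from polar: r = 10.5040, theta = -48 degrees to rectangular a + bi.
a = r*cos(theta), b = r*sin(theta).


a = 10.5040*cos(-48°) = 10.5040*0.66913 = 7.0285
b = 10.5040*sin(-48°) = 10.5040*(-0.743145) = -7.8060

7.0285 - 7.8060i


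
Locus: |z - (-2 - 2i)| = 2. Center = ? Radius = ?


|z - z0| = r is a circle with center z0 and radius r.
Center = (-2, -2), radius = 2

Circle with center (-2, -2) and radius 2


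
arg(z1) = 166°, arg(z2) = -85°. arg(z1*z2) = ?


arg(z1*z2) = 166° - 85° = 81°
Normalized to (-180°, 180°]: 81°

81°


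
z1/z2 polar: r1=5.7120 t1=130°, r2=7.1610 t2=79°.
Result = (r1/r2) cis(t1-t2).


r = 5.7120 / 7.1610 = 0.7977
theta = 130° - 79° = 51° = 51° (mod 360)

0.7977 cis(51°)


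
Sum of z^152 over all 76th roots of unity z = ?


The roots are w_k = w^k with w = e^(2*pi*i/76), and (w^k)^152 = (w^152)^k.
So S = 1 + u + u^2 + ... + u^(75) with u = w^152.
152 = 2*76 + 0, so 152 is a multiple of 76 and u = (w^76)^2 = 1.
Every one of the 76 terms equals 1: S = 76

S = 76


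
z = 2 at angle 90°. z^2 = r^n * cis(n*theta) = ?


r^2 = 2^2 = 4
n*theta = 2*90° = 180° = 180° (mod 360)
a = 4*cos(180°) = -4.0000
b = 4*sin(180°) = 0

4 cis(180°) = -4.0000 + 0i


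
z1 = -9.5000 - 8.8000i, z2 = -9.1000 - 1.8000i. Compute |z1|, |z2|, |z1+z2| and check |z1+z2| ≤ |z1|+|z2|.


|z1| = sqrt((-9.5)^2 + (-8.8)^2) = sqrt(167.69) = 12.9495
|z2| = sqrt((-9.1)^2 + (-1.8)^2) = sqrt(86.05) = 9.2763
z1+z2 = -18.6000 - 10.6000i
|z1+z2| = sqrt(458.32) = 21.4084
|z1|+|z2| = 12.9495 + 9.2763 = 22.2258

|z1+z2| = 21.4084 ≤ |z1|+|z2| = 22.2258 (verified)


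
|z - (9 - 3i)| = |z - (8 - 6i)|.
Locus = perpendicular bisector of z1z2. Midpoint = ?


Equal distances means the locus is the perpendicular bisector of z1 and z2.
Midpoint = ((9+8)/2, (-3+(-6))/2) = (8.5000, -4.5000)

Perpendicular bisector through (8.5000, -4.5000)


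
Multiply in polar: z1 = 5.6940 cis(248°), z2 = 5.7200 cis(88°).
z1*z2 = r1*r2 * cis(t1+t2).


r = 5.6940 * 5.7200 = 32.5697
theta = 248° + 88° = 336° = 336° (mod 360)

32.5697 cis(336°)


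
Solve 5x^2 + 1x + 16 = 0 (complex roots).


disc = 1^2 - 4*5*16 = 1 - 320 = -319
sqrt(|disc|) = sqrt(319) = 17.8606
Real part = -1/(2*5) = -0.1000
Imag part = 17.8606/(2*5) = 1.7861

-0.1000 ± 1.7861i


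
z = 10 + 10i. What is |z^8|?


|z| = sqrt(100+100) = sqrt(200) = 14.1421
|z^8| = |z|^8 = (sqrt(200))^8 = 200^4 = 1600000000

|z^8| = 1600000000


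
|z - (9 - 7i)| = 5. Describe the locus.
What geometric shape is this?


|z - z0| = r is a circle with center z0 and radius r.
Center = (9, -7), radius = 5

Circle with center (9, -7) and radius 5


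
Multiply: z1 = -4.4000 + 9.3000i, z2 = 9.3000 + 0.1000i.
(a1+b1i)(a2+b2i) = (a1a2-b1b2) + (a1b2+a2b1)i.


Real = -4.4*9.3 - 9.3*0.1 = -40.92 - 0.93 = -41.85
Imag = -4.4*0.1 + 9.3*9.3 = -0.44 + 86.49 = 86.05

-41.8500 + 86.0500i


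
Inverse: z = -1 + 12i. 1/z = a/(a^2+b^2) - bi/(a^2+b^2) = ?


|z|^2 = 1+144 = 145
1/z = (-1 - 12i)/145

1/z = -0.0069 - 0.0828i


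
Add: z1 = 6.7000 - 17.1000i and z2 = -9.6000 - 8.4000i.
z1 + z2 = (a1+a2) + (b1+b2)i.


Real: 6.7 - 9.6 = -2.9
Imag: -17.1 - 8.4 = -25.5

-2.9000 - 25.5000i


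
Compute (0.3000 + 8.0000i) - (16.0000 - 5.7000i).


Real: 0.3 - 16 = -15.7
Imag: 8 + 5.7 = 13.7

-15.7000 + 13.7000i


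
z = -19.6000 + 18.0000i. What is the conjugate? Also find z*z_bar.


z_bar = -19.6000 - 18.0000i
z*z_bar = (-19.6)^2 + 18^2 = 384.16 + 324 = 708.16

z_bar = -19.6000 - 18.0000i, z*z_bar = 708.16


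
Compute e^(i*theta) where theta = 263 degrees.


cos(263°) = -0.1219
sin(263°) = -0.9925

e^(i*263°) = -0.1219 - 0.9925i


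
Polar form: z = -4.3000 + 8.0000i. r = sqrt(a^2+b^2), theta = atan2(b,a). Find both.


r = sqrt(18.49+64) = sqrt(82.49) = 9.0824
theta = atan2(8, -4.3) = 118.2580 degrees

r = 9.0824, theta = 118.2580 degrees


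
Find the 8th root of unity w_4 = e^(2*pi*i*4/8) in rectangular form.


Angle = 360*4/8 = 180°
a = cos(180°) = -1.0000
b = sin(180°) = 0

-1.0000 + 0i


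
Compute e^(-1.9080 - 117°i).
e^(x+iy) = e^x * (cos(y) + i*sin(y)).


e^-1.9080 = 0.1484
cos(-117°) = -0.454
sin(-117°) = -0.891
Real = 0.1484*(-0.454) = -0.0674
Imag = 0.1484*(-0.891) = -0.1322

-0.0674 - 0.1322i


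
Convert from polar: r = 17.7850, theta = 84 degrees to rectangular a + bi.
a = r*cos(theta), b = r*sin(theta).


a = 17.7850*cos(84°) = 17.7850*0.104528 = 1.8590
b = 17.7850*sin(84°) = 17.7850*0.994522 = 17.6876

1.8590 + 17.6876i


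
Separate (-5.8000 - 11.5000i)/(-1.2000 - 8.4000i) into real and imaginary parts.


Multiply by conjugate: (-5.8000 - 11.5000i)(-1.2000 + 8.4000i) / ((-1.2)^2 + (-8.4)^2)
Numerator real = -5.8*(-1.2) - (11.5)*(-8.4) = 103.56
Numerator imag = -11.5*(-1.2) - (-5.8)*(-8.4) = -34.92
Denominator = 72
Re(z) = 103.56/72 = 1.4383
Im(z) = -34.92/72 = -0.4850

Re(z) = 1.4383, Im(z) = -0.4850


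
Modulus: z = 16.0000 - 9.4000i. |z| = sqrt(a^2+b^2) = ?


|z| = sqrt(16^2 + (-9.4)^2) = sqrt(256 + 88.36) = sqrt(344.36) = 18.5569

|z| = 18.5569


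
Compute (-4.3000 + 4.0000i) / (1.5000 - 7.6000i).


Conjugate of z2 = 1.5000 + 7.6000i
Numerator: (-4.3000 + 4.0000i)(1.5000 + 7.6000i) = -36.8500 - 26.6800i
Denominator: 1.5^2 + (-7.6)^2 = 60.01
Result = (-36.8500 - 26.6800i)/60.01

-0.6141 - 0.4446i


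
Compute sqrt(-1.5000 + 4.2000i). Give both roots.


|z| = sqrt(2.25+17.64) = 4.4598
sqrt((|z|+a)/2) = sqrt((4.4598+(-1.5))/2) = sqrt(1.4799) = 1.2165
sqrt((|z|-a)/2) = sqrt((4.4598-(-1.5))/2) = sqrt(2.9799) = 1.7262

±(1.2165 + 1.7262i) i.e. 1.2165 + 1.7262i and -1.2165 - 1.7262i


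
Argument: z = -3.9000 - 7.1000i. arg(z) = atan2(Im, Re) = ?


Re = -3.9, Im = -7.1
arg = atan2(-7.1, -3.9) = -118.7798 degrees

arg(z) = -118.7798 degrees


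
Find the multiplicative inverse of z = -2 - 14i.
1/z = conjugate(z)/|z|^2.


|z|^2 = 4+196 = 200
1/z = (-2 + 14i)/200

1/z = -0.0100 + 0.0700i


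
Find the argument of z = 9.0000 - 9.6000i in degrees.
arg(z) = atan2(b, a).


Re = 9, Im = -9.6
arg = atan2(-9.6, 9) = -46.8476 degrees

arg(z) = -46.8476 degrees


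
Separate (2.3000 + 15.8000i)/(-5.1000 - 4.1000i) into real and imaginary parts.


Multiply by conjugate: (2.3000 + 15.8000i)(-5.1000 + 4.1000i) / ((-5.1)^2 + (-4.1)^2)
Numerator real = 2.3*(-5.1) + 15.8*(-4.1) = -76.51
Numerator imag = 15.8*(-5.1) - 2.3*(-4.1) = -71.15
Denominator = 42.82
Re(z) = -76.51/42.82 = -1.7868
Im(z) = -71.15/42.82 = -1.6616

Re(z) = -1.7868, Im(z) = -1.6616


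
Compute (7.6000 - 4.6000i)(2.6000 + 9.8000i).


Real = 7.6*2.6 - (-4.6)*9.8 = 19.76 - (-45.08) = 64.84
Imag = 7.6*9.8 + 2.6*(-4.6) = 74.48 - (11.96) = 62.52

64.8400 + 62.5200i


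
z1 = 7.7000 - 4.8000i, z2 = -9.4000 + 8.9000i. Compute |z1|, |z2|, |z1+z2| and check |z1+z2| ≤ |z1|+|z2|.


|z1| = sqrt(7.7^2 + (-4.8)^2) = sqrt(82.33) = 9.0736
|z2| = sqrt((-9.4)^2 + 8.9^2) = sqrt(167.57) = 12.9449
z1+z2 = -1.7000 + 4.1000i
|z1+z2| = sqrt(19.7) = 4.4385
|z1|+|z2| = 9.0736 + 12.9449 = 22.0185

|z1+z2| = 4.4385 ≤ |z1|+|z2| = 22.0185 (verified)


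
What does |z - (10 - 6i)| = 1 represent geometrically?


|z - z0| = r is a circle with center z0 and radius r.
Center = (10, -6), radius = 1

Circle with center (10, -6) and radius 1


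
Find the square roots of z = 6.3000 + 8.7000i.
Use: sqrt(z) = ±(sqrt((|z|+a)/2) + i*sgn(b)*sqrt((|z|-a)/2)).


|z| = sqrt(39.69+75.69) = 10.7415
sqrt((|z|+a)/2) = sqrt((10.7415+6.3)/2) = sqrt(8.5208) = 2.9190
sqrt((|z|-a)/2) = sqrt((10.7415-6.3)/2) = sqrt(2.2208) = 1.4902

±(2.9190 + 1.4902i) i.e. 2.9190 + 1.4902i and -2.9190 - 1.4902i


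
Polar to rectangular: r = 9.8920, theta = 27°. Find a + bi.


a = 9.8920*cos(27°) = 9.8920*0.891 = 8.8138
b = 9.8920*sin(27°) = 9.8920*0.45399 = 4.4909

8.8138 + 4.4909i


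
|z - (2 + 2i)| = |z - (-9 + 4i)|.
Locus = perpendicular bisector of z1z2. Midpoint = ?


Equal distances means the locus is the perpendicular bisector of z1 and z2.
Midpoint = ((2+(-9))/2, (2+4)/2) = (-3.5000, 3.0000)

Perpendicular bisector through (-3.5000, 3.0000)


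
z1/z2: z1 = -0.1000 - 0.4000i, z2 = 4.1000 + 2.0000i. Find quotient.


Conjugate of z2 = 4.1000 - 2.0000i
Numerator: (-0.1000 - 0.4000i)(4.1000 - 2.0000i) = -1.2100 - 1.4400i
Denominator: 4.1^2 + 2^2 = 20.81
Result = (-1.2100 - 1.4400i)/20.81

-0.0581 - 0.0692i


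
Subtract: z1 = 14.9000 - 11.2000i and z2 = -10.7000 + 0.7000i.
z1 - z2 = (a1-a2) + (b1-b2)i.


Real: 14.9 + 10.7 = 25.6
Imag: -11.2 - 0.7 = -11.9

25.6000 - 11.9000i


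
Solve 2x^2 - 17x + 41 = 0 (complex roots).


disc = (-17)^2 - 4*2*41 = 289 - 328 = -39
sqrt(|disc|) = sqrt(39) = 6.2450
Real part = 17/(2*2) = 4.2500
Imag part = 6.2450/(2*2) = 1.5612

4.2500 ± 1.5612i


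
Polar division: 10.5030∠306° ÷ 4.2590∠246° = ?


r = 10.5030 / 4.2590 = 2.4661
theta = 306° - 246° = 60° = 60° (mod 360)

2.4661 cis(60°)


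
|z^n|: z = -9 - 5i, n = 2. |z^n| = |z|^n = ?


|z| = sqrt(81+25) = sqrt(106) = 10.2956
|z^2| = |z|^2 = (sqrt(106))^2 = 106

|z^2| = 106


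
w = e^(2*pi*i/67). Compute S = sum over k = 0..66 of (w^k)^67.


The roots are w_k = w^k with w = e^(2*pi*i/67), and (w^k)^67 = (w^67)^k.
So S = 1 + u + u^2 + ... + u^(66) with u = w^67.
67 = 1*67 + 0, so 67 is a multiple of 67 and u = (w^67)^1 = 1.
Every one of the 67 terms equals 1: S = 67

S = 67


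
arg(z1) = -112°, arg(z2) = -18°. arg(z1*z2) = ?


arg(z1*z2) = -112° - 18° = -130°
Normalized to (-180°, 180°]: -130°

-130°


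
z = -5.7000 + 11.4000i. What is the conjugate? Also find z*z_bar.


z_bar = -5.7000 - 11.4000i
z*z_bar = (-5.7)^2 + 11.4^2 = 32.49 + 129.96 = 162.45

z_bar = -5.7000 - 11.4000i, z*z_bar = 162.45


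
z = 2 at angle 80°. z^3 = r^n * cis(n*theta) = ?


r^3 = 2^3 = 8
n*theta = 3*80° = 240° = 240° (mod 360)
a = 8*cos(240°) = -4.0000
b = 8*sin(240°) = -6.9282

8 cis(240°) = -4.0000 - 6.9282i


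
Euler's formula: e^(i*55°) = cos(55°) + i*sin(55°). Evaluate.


cos(55°) = 0.5736
sin(55°) = 0.8192

e^(i*55°) = 0.5736 + 0.8192i


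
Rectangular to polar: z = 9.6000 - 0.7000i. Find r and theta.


r = sqrt(92.16+0.49) = sqrt(92.65) = 9.6255
theta = atan2(-0.7, 9.6) = -4.1704 degrees

r = 9.6255, theta = -4.1704 degrees


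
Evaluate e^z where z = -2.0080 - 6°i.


e^-2.0080 = 0.13426
cos(-6°) = 0.9945
sin(-6°) = -0.1045
Real = 0.13426*0.9945 = 0.1335
Imag = 0.13426*(-0.1045) = -0.0140

0.1335 - 0.0140i


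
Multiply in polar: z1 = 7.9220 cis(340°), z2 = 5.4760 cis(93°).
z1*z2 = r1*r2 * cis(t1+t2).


r = 7.9220 * 5.4760 = 43.3809
theta = 340° + 93° = 433° = 73° (mod 360)

43.3809 cis(73°)


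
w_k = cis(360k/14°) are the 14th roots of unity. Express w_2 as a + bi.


Angle = 360*2/14 = 51.4286°
a = cos(51.4286°) = 0.6235
b = sin(51.4286°) = 0.7818

0.6235 + 0.7818i


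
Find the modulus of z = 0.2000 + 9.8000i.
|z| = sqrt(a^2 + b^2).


|z| = sqrt(0.2^2 + 9.8^2) = sqrt(0.04 + 96.04) = sqrt(96.08) = 9.8020

|z| = 9.8020


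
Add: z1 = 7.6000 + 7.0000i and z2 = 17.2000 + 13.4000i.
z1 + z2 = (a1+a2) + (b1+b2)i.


Real: 7.6 + 17.2 = 24.8
Imag: 7 + 13.4 = 20.4

24.8000 + 20.4000i


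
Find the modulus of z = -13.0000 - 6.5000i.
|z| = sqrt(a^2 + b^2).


|z| = sqrt((-13)^2 + (-6.5)^2) = sqrt(169 + 42.25) = sqrt(211.25) = 14.5344

|z| = 14.5344


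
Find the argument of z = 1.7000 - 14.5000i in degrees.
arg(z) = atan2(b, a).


Re = 1.7, Im = -14.5
arg = atan2(-14.5, 1.7) = -83.3131 degrees

arg(z) = -83.3131 degrees


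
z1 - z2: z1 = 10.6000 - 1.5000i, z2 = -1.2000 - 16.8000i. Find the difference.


Real: 10.6 + 1.2 = 11.8
Imag: -1.5 + 16.8 = 15.3

11.8000 + 15.3000i


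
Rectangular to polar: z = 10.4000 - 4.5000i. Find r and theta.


r = sqrt(108.16+20.25) = sqrt(128.41) = 11.3318
theta = atan2(-4.5, 10.4) = -23.3978 degrees

r = 11.3318, theta = -23.3978 degrees


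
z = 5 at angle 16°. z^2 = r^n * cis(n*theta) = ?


r^2 = 5^2 = 25
n*theta = 2*16° = 32° = 32° (mod 360)
a = 25*cos(32°) = 21.2012
b = 25*sin(32°) = 13.2480

25 cis(32°) = 21.2012 + 13.2480i


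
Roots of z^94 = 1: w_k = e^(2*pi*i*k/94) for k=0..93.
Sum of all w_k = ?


The sum of all 94th roots of unity is 0.
Geometric series: (1 - w^94)/(1 - w) = (1-1)/(1-w) = 0 since w^94 = 1, w ≠ 1.
Alternatively: coefficient of z^93 in z^94 - 1 is 0.

0


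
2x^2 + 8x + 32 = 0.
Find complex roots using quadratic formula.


disc = 8^2 - 4*2*32 = 64 - 256 = -192
sqrt(|disc|) = sqrt(192) = 13.8564
Real part = -8/(2*2) = -2.0000
Imag part = 13.8564/(2*2) = 3.4641

-2.0000 ± 3.4641i


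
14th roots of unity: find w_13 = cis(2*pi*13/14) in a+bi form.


Angle = 360*13/14 = 334.2857°
a = cos(334.2857°) = 0.9010
b = sin(334.2857°) = -0.4339

0.9010 - 0.4339i


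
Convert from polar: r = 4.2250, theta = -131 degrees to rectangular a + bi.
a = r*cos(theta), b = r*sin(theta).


a = 4.2250*cos(-131°) = 4.2250*(-0.656059) = -2.7718
b = 4.2250*sin(-131°) = 4.2250*(-0.7547) = -3.1886

-2.7718 - 3.1886i


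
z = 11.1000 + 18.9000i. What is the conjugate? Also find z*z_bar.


z_bar = 11.1000 - 18.9000i
z*z_bar = 11.1^2 + 18.9^2 = 123.21 + 357.21 = 480.42

z_bar = 11.1000 - 18.9000i, z*z_bar = 480.42


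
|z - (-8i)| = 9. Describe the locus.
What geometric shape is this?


|z - z0| = r is a circle with center z0 and radius r.
Center = (0, -8), radius = 9

Circle with center (0, -8) and radius 9


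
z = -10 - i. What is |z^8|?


|z| = sqrt(100+1) = sqrt(101) = 10.0499
|z^8| = |z|^8 = (sqrt(101))^8 = 101^4 = 104060401

|z^8| = 104060401


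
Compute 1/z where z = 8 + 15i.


|z|^2 = 64+225 = 289
1/z = (8 - 15i)/289

1/z = 0.0277 - 0.0519i
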